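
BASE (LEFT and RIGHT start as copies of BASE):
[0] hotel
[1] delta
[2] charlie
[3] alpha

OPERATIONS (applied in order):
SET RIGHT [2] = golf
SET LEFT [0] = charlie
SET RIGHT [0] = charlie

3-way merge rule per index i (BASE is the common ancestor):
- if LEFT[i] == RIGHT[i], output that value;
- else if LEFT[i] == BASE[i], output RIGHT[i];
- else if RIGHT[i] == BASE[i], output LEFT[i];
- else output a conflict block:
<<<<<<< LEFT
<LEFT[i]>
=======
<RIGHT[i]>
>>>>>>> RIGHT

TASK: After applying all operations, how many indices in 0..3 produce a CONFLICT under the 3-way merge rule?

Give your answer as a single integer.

Final LEFT:  [charlie, delta, charlie, alpha]
Final RIGHT: [charlie, delta, golf, alpha]
i=0: L=charlie R=charlie -> agree -> charlie
i=1: L=delta R=delta -> agree -> delta
i=2: L=charlie=BASE, R=golf -> take RIGHT -> golf
i=3: L=alpha R=alpha -> agree -> alpha
Conflict count: 0

Answer: 0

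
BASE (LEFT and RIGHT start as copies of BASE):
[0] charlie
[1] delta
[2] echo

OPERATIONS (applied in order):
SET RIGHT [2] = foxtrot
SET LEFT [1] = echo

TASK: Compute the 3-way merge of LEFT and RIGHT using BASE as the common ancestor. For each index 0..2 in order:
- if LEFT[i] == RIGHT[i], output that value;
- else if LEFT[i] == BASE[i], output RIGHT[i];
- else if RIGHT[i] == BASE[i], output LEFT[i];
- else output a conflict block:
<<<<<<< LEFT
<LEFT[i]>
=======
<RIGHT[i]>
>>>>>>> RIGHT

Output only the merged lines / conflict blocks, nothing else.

Answer: charlie
echo
foxtrot

Derivation:
Final LEFT:  [charlie, echo, echo]
Final RIGHT: [charlie, delta, foxtrot]
i=0: L=charlie R=charlie -> agree -> charlie
i=1: L=echo, R=delta=BASE -> take LEFT -> echo
i=2: L=echo=BASE, R=foxtrot -> take RIGHT -> foxtrot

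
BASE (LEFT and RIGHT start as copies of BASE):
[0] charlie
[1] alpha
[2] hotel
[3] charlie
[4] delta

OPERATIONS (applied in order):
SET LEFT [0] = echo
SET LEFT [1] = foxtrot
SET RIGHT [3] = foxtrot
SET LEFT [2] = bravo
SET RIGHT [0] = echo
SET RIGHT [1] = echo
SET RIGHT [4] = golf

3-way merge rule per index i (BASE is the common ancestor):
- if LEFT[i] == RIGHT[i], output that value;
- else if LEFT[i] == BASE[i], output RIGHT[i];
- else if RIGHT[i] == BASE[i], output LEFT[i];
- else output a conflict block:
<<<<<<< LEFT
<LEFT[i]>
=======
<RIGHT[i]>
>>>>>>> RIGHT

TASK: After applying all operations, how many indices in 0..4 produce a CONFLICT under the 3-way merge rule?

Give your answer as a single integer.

Answer: 1

Derivation:
Final LEFT:  [echo, foxtrot, bravo, charlie, delta]
Final RIGHT: [echo, echo, hotel, foxtrot, golf]
i=0: L=echo R=echo -> agree -> echo
i=1: BASE=alpha L=foxtrot R=echo all differ -> CONFLICT
i=2: L=bravo, R=hotel=BASE -> take LEFT -> bravo
i=3: L=charlie=BASE, R=foxtrot -> take RIGHT -> foxtrot
i=4: L=delta=BASE, R=golf -> take RIGHT -> golf
Conflict count: 1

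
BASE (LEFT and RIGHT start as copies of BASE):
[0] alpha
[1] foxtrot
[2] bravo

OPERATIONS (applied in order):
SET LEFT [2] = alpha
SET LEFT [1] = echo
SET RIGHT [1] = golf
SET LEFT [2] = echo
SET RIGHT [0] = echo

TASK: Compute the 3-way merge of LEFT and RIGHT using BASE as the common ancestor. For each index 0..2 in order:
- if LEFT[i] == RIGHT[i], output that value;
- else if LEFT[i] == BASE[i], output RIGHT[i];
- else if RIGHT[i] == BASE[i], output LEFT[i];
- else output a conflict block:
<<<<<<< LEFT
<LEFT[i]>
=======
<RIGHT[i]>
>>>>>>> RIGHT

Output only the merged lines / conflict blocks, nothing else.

Final LEFT:  [alpha, echo, echo]
Final RIGHT: [echo, golf, bravo]
i=0: L=alpha=BASE, R=echo -> take RIGHT -> echo
i=1: BASE=foxtrot L=echo R=golf all differ -> CONFLICT
i=2: L=echo, R=bravo=BASE -> take LEFT -> echo

Answer: echo
<<<<<<< LEFT
echo
=======
golf
>>>>>>> RIGHT
echo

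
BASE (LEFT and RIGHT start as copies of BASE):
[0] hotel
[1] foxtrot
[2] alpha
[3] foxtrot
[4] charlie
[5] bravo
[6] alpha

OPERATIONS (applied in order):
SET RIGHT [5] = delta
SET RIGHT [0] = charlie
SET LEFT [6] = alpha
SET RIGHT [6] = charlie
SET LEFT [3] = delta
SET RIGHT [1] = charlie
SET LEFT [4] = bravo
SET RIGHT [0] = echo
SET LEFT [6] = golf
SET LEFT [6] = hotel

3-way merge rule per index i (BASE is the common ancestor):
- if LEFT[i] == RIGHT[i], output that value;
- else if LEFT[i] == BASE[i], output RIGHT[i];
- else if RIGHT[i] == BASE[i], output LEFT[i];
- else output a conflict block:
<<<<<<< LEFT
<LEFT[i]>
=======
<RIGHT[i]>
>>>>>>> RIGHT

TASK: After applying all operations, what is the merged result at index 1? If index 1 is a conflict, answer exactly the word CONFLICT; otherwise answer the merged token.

Final LEFT:  [hotel, foxtrot, alpha, delta, bravo, bravo, hotel]
Final RIGHT: [echo, charlie, alpha, foxtrot, charlie, delta, charlie]
i=0: L=hotel=BASE, R=echo -> take RIGHT -> echo
i=1: L=foxtrot=BASE, R=charlie -> take RIGHT -> charlie
i=2: L=alpha R=alpha -> agree -> alpha
i=3: L=delta, R=foxtrot=BASE -> take LEFT -> delta
i=4: L=bravo, R=charlie=BASE -> take LEFT -> bravo
i=5: L=bravo=BASE, R=delta -> take RIGHT -> delta
i=6: BASE=alpha L=hotel R=charlie all differ -> CONFLICT
Index 1 -> charlie

Answer: charlie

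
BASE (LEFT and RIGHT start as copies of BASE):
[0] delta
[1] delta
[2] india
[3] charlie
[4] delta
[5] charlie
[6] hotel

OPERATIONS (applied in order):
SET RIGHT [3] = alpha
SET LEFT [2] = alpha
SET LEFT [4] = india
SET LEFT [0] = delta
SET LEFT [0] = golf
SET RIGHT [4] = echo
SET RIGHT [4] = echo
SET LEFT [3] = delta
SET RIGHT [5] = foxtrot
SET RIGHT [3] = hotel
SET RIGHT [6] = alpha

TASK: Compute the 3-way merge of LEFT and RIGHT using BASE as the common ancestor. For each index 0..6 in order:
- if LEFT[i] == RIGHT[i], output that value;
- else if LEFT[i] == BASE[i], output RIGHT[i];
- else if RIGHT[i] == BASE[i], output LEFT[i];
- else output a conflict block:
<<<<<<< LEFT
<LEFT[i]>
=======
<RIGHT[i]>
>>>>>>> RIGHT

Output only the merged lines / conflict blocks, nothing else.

Final LEFT:  [golf, delta, alpha, delta, india, charlie, hotel]
Final RIGHT: [delta, delta, india, hotel, echo, foxtrot, alpha]
i=0: L=golf, R=delta=BASE -> take LEFT -> golf
i=1: L=delta R=delta -> agree -> delta
i=2: L=alpha, R=india=BASE -> take LEFT -> alpha
i=3: BASE=charlie L=delta R=hotel all differ -> CONFLICT
i=4: BASE=delta L=india R=echo all differ -> CONFLICT
i=5: L=charlie=BASE, R=foxtrot -> take RIGHT -> foxtrot
i=6: L=hotel=BASE, R=alpha -> take RIGHT -> alpha

Answer: golf
delta
alpha
<<<<<<< LEFT
delta
=======
hotel
>>>>>>> RIGHT
<<<<<<< LEFT
india
=======
echo
>>>>>>> RIGHT
foxtrot
alpha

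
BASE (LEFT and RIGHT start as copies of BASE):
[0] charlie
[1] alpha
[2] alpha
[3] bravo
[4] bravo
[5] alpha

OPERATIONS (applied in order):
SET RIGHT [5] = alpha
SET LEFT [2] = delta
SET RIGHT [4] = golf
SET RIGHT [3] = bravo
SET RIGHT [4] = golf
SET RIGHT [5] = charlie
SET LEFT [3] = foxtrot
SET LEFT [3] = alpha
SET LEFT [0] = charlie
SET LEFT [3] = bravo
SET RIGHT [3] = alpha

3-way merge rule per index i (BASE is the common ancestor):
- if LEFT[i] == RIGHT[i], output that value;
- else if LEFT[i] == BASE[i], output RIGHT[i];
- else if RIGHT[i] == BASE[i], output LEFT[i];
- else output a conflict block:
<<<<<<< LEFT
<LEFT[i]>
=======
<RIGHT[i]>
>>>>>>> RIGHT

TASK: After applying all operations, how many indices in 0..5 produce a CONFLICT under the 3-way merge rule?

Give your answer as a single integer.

Answer: 0

Derivation:
Final LEFT:  [charlie, alpha, delta, bravo, bravo, alpha]
Final RIGHT: [charlie, alpha, alpha, alpha, golf, charlie]
i=0: L=charlie R=charlie -> agree -> charlie
i=1: L=alpha R=alpha -> agree -> alpha
i=2: L=delta, R=alpha=BASE -> take LEFT -> delta
i=3: L=bravo=BASE, R=alpha -> take RIGHT -> alpha
i=4: L=bravo=BASE, R=golf -> take RIGHT -> golf
i=5: L=alpha=BASE, R=charlie -> take RIGHT -> charlie
Conflict count: 0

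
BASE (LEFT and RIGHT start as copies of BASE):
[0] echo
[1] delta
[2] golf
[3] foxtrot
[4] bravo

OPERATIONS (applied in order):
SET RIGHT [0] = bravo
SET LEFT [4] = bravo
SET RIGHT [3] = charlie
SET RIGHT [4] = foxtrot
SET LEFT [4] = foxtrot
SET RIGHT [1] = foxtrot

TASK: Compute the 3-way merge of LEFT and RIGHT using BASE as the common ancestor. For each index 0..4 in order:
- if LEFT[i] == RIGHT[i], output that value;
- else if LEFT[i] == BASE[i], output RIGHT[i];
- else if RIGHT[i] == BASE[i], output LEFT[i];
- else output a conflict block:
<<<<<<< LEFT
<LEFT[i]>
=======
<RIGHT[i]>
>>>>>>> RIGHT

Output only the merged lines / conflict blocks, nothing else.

Final LEFT:  [echo, delta, golf, foxtrot, foxtrot]
Final RIGHT: [bravo, foxtrot, golf, charlie, foxtrot]
i=0: L=echo=BASE, R=bravo -> take RIGHT -> bravo
i=1: L=delta=BASE, R=foxtrot -> take RIGHT -> foxtrot
i=2: L=golf R=golf -> agree -> golf
i=3: L=foxtrot=BASE, R=charlie -> take RIGHT -> charlie
i=4: L=foxtrot R=foxtrot -> agree -> foxtrot

Answer: bravo
foxtrot
golf
charlie
foxtrot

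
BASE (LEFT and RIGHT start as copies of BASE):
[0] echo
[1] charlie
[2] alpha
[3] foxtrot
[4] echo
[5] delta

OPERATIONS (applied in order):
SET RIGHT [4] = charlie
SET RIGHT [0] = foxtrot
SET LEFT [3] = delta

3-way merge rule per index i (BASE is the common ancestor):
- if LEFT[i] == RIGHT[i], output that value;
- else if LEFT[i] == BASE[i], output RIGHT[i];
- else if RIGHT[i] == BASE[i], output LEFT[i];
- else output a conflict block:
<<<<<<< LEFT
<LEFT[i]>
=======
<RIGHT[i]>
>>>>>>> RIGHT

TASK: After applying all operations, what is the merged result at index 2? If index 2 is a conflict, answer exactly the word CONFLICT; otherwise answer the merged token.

Answer: alpha

Derivation:
Final LEFT:  [echo, charlie, alpha, delta, echo, delta]
Final RIGHT: [foxtrot, charlie, alpha, foxtrot, charlie, delta]
i=0: L=echo=BASE, R=foxtrot -> take RIGHT -> foxtrot
i=1: L=charlie R=charlie -> agree -> charlie
i=2: L=alpha R=alpha -> agree -> alpha
i=3: L=delta, R=foxtrot=BASE -> take LEFT -> delta
i=4: L=echo=BASE, R=charlie -> take RIGHT -> charlie
i=5: L=delta R=delta -> agree -> delta
Index 2 -> alpha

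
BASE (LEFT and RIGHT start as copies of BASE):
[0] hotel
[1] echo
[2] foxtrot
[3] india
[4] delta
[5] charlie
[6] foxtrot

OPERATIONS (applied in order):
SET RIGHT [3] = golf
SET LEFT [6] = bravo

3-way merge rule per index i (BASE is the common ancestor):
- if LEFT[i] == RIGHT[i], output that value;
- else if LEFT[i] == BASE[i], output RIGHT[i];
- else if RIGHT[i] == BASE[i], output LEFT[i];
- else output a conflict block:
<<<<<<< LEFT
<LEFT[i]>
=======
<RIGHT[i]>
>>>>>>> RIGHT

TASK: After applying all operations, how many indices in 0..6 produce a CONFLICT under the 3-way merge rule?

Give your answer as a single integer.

Answer: 0

Derivation:
Final LEFT:  [hotel, echo, foxtrot, india, delta, charlie, bravo]
Final RIGHT: [hotel, echo, foxtrot, golf, delta, charlie, foxtrot]
i=0: L=hotel R=hotel -> agree -> hotel
i=1: L=echo R=echo -> agree -> echo
i=2: L=foxtrot R=foxtrot -> agree -> foxtrot
i=3: L=india=BASE, R=golf -> take RIGHT -> golf
i=4: L=delta R=delta -> agree -> delta
i=5: L=charlie R=charlie -> agree -> charlie
i=6: L=bravo, R=foxtrot=BASE -> take LEFT -> bravo
Conflict count: 0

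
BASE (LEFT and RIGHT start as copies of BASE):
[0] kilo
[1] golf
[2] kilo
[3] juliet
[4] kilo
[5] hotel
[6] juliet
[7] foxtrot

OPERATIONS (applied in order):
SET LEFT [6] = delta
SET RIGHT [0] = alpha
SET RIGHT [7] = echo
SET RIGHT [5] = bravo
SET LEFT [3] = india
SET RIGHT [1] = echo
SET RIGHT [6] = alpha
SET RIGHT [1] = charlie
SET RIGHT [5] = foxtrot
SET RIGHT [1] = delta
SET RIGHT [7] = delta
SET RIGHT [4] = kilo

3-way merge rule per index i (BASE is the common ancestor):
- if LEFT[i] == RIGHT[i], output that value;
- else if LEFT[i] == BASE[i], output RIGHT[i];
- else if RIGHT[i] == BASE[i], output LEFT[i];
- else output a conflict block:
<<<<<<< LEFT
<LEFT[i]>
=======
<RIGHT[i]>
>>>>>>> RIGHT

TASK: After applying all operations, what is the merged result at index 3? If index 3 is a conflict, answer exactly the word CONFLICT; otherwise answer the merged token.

Answer: india

Derivation:
Final LEFT:  [kilo, golf, kilo, india, kilo, hotel, delta, foxtrot]
Final RIGHT: [alpha, delta, kilo, juliet, kilo, foxtrot, alpha, delta]
i=0: L=kilo=BASE, R=alpha -> take RIGHT -> alpha
i=1: L=golf=BASE, R=delta -> take RIGHT -> delta
i=2: L=kilo R=kilo -> agree -> kilo
i=3: L=india, R=juliet=BASE -> take LEFT -> india
i=4: L=kilo R=kilo -> agree -> kilo
i=5: L=hotel=BASE, R=foxtrot -> take RIGHT -> foxtrot
i=6: BASE=juliet L=delta R=alpha all differ -> CONFLICT
i=7: L=foxtrot=BASE, R=delta -> take RIGHT -> delta
Index 3 -> india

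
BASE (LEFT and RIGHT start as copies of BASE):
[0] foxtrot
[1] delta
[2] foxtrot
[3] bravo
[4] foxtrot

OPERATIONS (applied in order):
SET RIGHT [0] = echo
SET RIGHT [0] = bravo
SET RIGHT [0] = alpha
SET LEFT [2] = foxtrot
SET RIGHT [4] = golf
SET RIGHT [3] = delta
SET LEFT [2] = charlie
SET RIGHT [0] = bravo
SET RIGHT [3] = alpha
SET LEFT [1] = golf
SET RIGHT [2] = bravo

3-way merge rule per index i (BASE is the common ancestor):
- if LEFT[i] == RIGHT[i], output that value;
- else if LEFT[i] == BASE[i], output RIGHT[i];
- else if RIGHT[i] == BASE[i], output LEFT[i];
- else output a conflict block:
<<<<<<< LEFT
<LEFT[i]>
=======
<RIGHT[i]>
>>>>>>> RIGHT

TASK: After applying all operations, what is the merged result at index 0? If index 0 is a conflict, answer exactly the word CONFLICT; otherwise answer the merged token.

Final LEFT:  [foxtrot, golf, charlie, bravo, foxtrot]
Final RIGHT: [bravo, delta, bravo, alpha, golf]
i=0: L=foxtrot=BASE, R=bravo -> take RIGHT -> bravo
i=1: L=golf, R=delta=BASE -> take LEFT -> golf
i=2: BASE=foxtrot L=charlie R=bravo all differ -> CONFLICT
i=3: L=bravo=BASE, R=alpha -> take RIGHT -> alpha
i=4: L=foxtrot=BASE, R=golf -> take RIGHT -> golf
Index 0 -> bravo

Answer: bravo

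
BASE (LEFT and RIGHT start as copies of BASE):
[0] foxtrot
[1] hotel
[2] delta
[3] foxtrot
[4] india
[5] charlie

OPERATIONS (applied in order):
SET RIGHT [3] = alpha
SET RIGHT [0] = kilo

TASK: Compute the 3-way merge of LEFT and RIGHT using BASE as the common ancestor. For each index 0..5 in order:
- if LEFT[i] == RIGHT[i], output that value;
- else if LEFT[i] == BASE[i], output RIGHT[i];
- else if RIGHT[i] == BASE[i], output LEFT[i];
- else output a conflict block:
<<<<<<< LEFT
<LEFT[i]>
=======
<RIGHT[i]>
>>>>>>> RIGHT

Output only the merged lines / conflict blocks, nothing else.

Answer: kilo
hotel
delta
alpha
india
charlie

Derivation:
Final LEFT:  [foxtrot, hotel, delta, foxtrot, india, charlie]
Final RIGHT: [kilo, hotel, delta, alpha, india, charlie]
i=0: L=foxtrot=BASE, R=kilo -> take RIGHT -> kilo
i=1: L=hotel R=hotel -> agree -> hotel
i=2: L=delta R=delta -> agree -> delta
i=3: L=foxtrot=BASE, R=alpha -> take RIGHT -> alpha
i=4: L=india R=india -> agree -> india
i=5: L=charlie R=charlie -> agree -> charlie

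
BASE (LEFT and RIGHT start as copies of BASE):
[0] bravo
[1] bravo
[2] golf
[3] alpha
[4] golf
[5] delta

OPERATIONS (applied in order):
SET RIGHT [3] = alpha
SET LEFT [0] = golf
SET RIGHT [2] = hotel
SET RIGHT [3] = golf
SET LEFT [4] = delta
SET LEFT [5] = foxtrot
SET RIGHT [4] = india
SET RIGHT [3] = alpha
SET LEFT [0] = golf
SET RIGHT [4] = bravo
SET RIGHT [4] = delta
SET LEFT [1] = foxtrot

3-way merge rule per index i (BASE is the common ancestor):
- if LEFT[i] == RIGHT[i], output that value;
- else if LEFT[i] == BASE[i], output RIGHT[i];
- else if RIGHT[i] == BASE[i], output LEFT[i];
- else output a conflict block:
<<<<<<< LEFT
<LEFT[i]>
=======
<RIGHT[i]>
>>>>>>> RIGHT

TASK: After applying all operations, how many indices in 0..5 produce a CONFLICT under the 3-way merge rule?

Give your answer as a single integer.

Answer: 0

Derivation:
Final LEFT:  [golf, foxtrot, golf, alpha, delta, foxtrot]
Final RIGHT: [bravo, bravo, hotel, alpha, delta, delta]
i=0: L=golf, R=bravo=BASE -> take LEFT -> golf
i=1: L=foxtrot, R=bravo=BASE -> take LEFT -> foxtrot
i=2: L=golf=BASE, R=hotel -> take RIGHT -> hotel
i=3: L=alpha R=alpha -> agree -> alpha
i=4: L=delta R=delta -> agree -> delta
i=5: L=foxtrot, R=delta=BASE -> take LEFT -> foxtrot
Conflict count: 0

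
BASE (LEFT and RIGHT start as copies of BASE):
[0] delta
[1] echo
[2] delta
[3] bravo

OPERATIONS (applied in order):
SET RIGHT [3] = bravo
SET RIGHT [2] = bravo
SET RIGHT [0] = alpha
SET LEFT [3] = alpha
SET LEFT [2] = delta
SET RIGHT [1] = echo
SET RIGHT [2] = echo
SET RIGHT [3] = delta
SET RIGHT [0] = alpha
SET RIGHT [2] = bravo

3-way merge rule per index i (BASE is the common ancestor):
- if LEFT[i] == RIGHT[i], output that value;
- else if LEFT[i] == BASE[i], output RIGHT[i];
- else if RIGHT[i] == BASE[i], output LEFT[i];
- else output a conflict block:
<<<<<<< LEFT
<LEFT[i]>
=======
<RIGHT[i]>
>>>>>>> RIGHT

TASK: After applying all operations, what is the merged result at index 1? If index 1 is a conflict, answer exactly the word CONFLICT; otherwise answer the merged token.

Answer: echo

Derivation:
Final LEFT:  [delta, echo, delta, alpha]
Final RIGHT: [alpha, echo, bravo, delta]
i=0: L=delta=BASE, R=alpha -> take RIGHT -> alpha
i=1: L=echo R=echo -> agree -> echo
i=2: L=delta=BASE, R=bravo -> take RIGHT -> bravo
i=3: BASE=bravo L=alpha R=delta all differ -> CONFLICT
Index 1 -> echo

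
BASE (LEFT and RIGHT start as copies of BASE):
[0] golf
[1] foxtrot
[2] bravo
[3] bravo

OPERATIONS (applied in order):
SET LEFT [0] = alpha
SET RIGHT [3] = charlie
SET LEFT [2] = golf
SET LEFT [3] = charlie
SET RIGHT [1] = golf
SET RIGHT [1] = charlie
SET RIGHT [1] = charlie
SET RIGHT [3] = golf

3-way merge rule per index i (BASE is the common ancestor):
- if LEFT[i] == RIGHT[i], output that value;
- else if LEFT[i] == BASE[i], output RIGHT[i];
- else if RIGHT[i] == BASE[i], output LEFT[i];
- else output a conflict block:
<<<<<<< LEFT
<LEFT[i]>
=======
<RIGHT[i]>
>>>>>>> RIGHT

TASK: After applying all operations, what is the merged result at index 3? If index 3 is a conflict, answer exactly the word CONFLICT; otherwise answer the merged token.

Answer: CONFLICT

Derivation:
Final LEFT:  [alpha, foxtrot, golf, charlie]
Final RIGHT: [golf, charlie, bravo, golf]
i=0: L=alpha, R=golf=BASE -> take LEFT -> alpha
i=1: L=foxtrot=BASE, R=charlie -> take RIGHT -> charlie
i=2: L=golf, R=bravo=BASE -> take LEFT -> golf
i=3: BASE=bravo L=charlie R=golf all differ -> CONFLICT
Index 3 -> CONFLICT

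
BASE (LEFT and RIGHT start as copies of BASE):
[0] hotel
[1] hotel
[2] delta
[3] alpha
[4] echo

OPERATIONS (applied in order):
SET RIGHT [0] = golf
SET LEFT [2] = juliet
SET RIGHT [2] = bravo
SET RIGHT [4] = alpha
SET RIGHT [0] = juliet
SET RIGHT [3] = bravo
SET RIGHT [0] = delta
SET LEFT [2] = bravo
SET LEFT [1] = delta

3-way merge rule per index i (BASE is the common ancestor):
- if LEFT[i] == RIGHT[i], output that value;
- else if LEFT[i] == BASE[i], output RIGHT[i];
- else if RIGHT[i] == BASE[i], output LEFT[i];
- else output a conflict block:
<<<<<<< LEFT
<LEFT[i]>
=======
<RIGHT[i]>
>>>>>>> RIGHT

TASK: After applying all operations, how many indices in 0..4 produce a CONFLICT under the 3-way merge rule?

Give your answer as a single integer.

Final LEFT:  [hotel, delta, bravo, alpha, echo]
Final RIGHT: [delta, hotel, bravo, bravo, alpha]
i=0: L=hotel=BASE, R=delta -> take RIGHT -> delta
i=1: L=delta, R=hotel=BASE -> take LEFT -> delta
i=2: L=bravo R=bravo -> agree -> bravo
i=3: L=alpha=BASE, R=bravo -> take RIGHT -> bravo
i=4: L=echo=BASE, R=alpha -> take RIGHT -> alpha
Conflict count: 0

Answer: 0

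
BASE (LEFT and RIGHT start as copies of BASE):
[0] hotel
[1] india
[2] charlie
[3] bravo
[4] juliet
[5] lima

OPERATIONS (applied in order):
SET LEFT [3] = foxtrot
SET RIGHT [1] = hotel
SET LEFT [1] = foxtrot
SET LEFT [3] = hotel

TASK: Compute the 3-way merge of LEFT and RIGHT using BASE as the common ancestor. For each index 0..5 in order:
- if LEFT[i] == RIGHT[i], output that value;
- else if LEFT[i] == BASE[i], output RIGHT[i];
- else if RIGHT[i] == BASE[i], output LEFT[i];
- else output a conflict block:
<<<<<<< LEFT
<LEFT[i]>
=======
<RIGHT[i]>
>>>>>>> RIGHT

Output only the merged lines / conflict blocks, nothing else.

Answer: hotel
<<<<<<< LEFT
foxtrot
=======
hotel
>>>>>>> RIGHT
charlie
hotel
juliet
lima

Derivation:
Final LEFT:  [hotel, foxtrot, charlie, hotel, juliet, lima]
Final RIGHT: [hotel, hotel, charlie, bravo, juliet, lima]
i=0: L=hotel R=hotel -> agree -> hotel
i=1: BASE=india L=foxtrot R=hotel all differ -> CONFLICT
i=2: L=charlie R=charlie -> agree -> charlie
i=3: L=hotel, R=bravo=BASE -> take LEFT -> hotel
i=4: L=juliet R=juliet -> agree -> juliet
i=5: L=lima R=lima -> agree -> lima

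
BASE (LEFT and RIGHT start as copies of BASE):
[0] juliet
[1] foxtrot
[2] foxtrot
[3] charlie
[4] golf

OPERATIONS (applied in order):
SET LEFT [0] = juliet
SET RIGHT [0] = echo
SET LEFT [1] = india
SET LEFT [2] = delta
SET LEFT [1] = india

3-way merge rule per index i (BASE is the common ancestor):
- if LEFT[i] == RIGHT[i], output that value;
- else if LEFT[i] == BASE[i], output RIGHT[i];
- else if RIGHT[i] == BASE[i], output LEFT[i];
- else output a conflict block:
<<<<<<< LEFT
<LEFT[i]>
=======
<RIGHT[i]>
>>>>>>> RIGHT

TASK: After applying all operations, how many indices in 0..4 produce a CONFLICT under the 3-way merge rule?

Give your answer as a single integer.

Answer: 0

Derivation:
Final LEFT:  [juliet, india, delta, charlie, golf]
Final RIGHT: [echo, foxtrot, foxtrot, charlie, golf]
i=0: L=juliet=BASE, R=echo -> take RIGHT -> echo
i=1: L=india, R=foxtrot=BASE -> take LEFT -> india
i=2: L=delta, R=foxtrot=BASE -> take LEFT -> delta
i=3: L=charlie R=charlie -> agree -> charlie
i=4: L=golf R=golf -> agree -> golf
Conflict count: 0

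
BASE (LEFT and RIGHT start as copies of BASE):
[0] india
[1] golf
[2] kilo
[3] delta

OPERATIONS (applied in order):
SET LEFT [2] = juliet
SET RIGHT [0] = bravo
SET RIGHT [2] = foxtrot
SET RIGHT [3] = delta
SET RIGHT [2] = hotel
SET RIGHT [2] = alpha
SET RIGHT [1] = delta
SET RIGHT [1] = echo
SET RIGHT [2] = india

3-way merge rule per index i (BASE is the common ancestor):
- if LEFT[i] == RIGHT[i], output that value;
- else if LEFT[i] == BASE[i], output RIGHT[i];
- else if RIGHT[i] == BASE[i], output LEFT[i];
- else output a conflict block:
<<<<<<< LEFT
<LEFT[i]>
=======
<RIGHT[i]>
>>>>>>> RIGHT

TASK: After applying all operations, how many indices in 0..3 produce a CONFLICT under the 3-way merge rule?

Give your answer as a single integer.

Final LEFT:  [india, golf, juliet, delta]
Final RIGHT: [bravo, echo, india, delta]
i=0: L=india=BASE, R=bravo -> take RIGHT -> bravo
i=1: L=golf=BASE, R=echo -> take RIGHT -> echo
i=2: BASE=kilo L=juliet R=india all differ -> CONFLICT
i=3: L=delta R=delta -> agree -> delta
Conflict count: 1

Answer: 1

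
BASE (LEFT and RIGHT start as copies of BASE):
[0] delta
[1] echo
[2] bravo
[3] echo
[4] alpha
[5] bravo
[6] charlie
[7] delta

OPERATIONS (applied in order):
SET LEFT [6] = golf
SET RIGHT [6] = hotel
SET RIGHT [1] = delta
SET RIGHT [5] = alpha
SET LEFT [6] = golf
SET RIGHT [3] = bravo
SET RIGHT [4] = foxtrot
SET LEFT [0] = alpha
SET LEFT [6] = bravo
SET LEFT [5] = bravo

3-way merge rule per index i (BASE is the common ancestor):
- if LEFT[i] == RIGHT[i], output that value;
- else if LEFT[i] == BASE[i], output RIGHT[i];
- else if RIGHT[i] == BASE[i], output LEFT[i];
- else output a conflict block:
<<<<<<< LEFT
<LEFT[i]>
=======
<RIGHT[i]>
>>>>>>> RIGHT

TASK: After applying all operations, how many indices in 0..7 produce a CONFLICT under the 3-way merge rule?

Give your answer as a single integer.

Final LEFT:  [alpha, echo, bravo, echo, alpha, bravo, bravo, delta]
Final RIGHT: [delta, delta, bravo, bravo, foxtrot, alpha, hotel, delta]
i=0: L=alpha, R=delta=BASE -> take LEFT -> alpha
i=1: L=echo=BASE, R=delta -> take RIGHT -> delta
i=2: L=bravo R=bravo -> agree -> bravo
i=3: L=echo=BASE, R=bravo -> take RIGHT -> bravo
i=4: L=alpha=BASE, R=foxtrot -> take RIGHT -> foxtrot
i=5: L=bravo=BASE, R=alpha -> take RIGHT -> alpha
i=6: BASE=charlie L=bravo R=hotel all differ -> CONFLICT
i=7: L=delta R=delta -> agree -> delta
Conflict count: 1

Answer: 1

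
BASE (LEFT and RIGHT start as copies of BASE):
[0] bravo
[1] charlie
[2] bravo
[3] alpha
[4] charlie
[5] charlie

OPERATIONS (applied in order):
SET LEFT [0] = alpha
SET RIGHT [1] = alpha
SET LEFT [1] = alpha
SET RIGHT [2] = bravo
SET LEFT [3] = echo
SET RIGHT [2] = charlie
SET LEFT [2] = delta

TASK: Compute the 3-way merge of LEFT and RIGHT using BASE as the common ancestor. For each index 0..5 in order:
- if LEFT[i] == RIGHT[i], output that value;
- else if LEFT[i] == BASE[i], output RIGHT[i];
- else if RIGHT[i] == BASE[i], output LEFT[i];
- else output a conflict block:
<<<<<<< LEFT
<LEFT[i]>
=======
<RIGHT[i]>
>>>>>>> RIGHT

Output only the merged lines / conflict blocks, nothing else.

Answer: alpha
alpha
<<<<<<< LEFT
delta
=======
charlie
>>>>>>> RIGHT
echo
charlie
charlie

Derivation:
Final LEFT:  [alpha, alpha, delta, echo, charlie, charlie]
Final RIGHT: [bravo, alpha, charlie, alpha, charlie, charlie]
i=0: L=alpha, R=bravo=BASE -> take LEFT -> alpha
i=1: L=alpha R=alpha -> agree -> alpha
i=2: BASE=bravo L=delta R=charlie all differ -> CONFLICT
i=3: L=echo, R=alpha=BASE -> take LEFT -> echo
i=4: L=charlie R=charlie -> agree -> charlie
i=5: L=charlie R=charlie -> agree -> charlie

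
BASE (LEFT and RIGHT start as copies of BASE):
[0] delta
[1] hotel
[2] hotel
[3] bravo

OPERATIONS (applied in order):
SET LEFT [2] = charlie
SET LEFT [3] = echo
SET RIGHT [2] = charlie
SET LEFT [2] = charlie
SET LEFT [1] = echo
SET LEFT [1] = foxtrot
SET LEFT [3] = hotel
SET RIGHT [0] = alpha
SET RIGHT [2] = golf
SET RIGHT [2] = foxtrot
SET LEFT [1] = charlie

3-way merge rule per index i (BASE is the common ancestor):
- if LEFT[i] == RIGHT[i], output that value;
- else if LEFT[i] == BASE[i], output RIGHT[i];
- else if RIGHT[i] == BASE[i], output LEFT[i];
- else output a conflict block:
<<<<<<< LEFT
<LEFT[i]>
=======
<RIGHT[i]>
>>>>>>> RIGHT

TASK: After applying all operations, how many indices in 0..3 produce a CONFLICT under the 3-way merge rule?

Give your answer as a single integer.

Answer: 1

Derivation:
Final LEFT:  [delta, charlie, charlie, hotel]
Final RIGHT: [alpha, hotel, foxtrot, bravo]
i=0: L=delta=BASE, R=alpha -> take RIGHT -> alpha
i=1: L=charlie, R=hotel=BASE -> take LEFT -> charlie
i=2: BASE=hotel L=charlie R=foxtrot all differ -> CONFLICT
i=3: L=hotel, R=bravo=BASE -> take LEFT -> hotel
Conflict count: 1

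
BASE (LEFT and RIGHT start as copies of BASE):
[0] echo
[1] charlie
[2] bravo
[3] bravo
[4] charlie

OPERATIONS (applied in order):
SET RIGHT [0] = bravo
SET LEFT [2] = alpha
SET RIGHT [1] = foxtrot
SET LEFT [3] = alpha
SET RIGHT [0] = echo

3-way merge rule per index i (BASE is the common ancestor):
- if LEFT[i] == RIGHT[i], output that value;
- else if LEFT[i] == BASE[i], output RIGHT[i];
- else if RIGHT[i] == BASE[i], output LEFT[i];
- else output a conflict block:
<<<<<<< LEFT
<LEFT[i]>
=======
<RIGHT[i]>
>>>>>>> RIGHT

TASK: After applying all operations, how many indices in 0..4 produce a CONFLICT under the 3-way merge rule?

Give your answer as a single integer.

Answer: 0

Derivation:
Final LEFT:  [echo, charlie, alpha, alpha, charlie]
Final RIGHT: [echo, foxtrot, bravo, bravo, charlie]
i=0: L=echo R=echo -> agree -> echo
i=1: L=charlie=BASE, R=foxtrot -> take RIGHT -> foxtrot
i=2: L=alpha, R=bravo=BASE -> take LEFT -> alpha
i=3: L=alpha, R=bravo=BASE -> take LEFT -> alpha
i=4: L=charlie R=charlie -> agree -> charlie
Conflict count: 0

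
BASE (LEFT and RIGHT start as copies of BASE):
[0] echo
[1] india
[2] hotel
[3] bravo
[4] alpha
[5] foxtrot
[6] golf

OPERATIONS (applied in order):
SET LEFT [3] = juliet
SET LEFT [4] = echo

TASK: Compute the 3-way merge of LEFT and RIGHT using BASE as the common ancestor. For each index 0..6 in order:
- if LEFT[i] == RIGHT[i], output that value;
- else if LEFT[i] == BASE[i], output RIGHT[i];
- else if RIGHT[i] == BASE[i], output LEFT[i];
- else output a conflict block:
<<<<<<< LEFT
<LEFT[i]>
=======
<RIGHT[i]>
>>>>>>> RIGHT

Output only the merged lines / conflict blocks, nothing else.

Final LEFT:  [echo, india, hotel, juliet, echo, foxtrot, golf]
Final RIGHT: [echo, india, hotel, bravo, alpha, foxtrot, golf]
i=0: L=echo R=echo -> agree -> echo
i=1: L=india R=india -> agree -> india
i=2: L=hotel R=hotel -> agree -> hotel
i=3: L=juliet, R=bravo=BASE -> take LEFT -> juliet
i=4: L=echo, R=alpha=BASE -> take LEFT -> echo
i=5: L=foxtrot R=foxtrot -> agree -> foxtrot
i=6: L=golf R=golf -> agree -> golf

Answer: echo
india
hotel
juliet
echo
foxtrot
golf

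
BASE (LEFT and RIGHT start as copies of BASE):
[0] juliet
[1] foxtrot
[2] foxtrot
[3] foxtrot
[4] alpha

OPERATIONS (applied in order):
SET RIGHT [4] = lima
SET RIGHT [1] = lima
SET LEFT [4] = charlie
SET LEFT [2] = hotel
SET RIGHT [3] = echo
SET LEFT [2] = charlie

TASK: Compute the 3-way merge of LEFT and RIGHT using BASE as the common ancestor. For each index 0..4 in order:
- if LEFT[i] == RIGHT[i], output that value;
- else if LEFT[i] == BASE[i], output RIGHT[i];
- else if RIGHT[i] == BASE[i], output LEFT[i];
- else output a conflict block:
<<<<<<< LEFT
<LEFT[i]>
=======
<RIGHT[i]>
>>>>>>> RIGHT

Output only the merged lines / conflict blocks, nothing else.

Answer: juliet
lima
charlie
echo
<<<<<<< LEFT
charlie
=======
lima
>>>>>>> RIGHT

Derivation:
Final LEFT:  [juliet, foxtrot, charlie, foxtrot, charlie]
Final RIGHT: [juliet, lima, foxtrot, echo, lima]
i=0: L=juliet R=juliet -> agree -> juliet
i=1: L=foxtrot=BASE, R=lima -> take RIGHT -> lima
i=2: L=charlie, R=foxtrot=BASE -> take LEFT -> charlie
i=3: L=foxtrot=BASE, R=echo -> take RIGHT -> echo
i=4: BASE=alpha L=charlie R=lima all differ -> CONFLICT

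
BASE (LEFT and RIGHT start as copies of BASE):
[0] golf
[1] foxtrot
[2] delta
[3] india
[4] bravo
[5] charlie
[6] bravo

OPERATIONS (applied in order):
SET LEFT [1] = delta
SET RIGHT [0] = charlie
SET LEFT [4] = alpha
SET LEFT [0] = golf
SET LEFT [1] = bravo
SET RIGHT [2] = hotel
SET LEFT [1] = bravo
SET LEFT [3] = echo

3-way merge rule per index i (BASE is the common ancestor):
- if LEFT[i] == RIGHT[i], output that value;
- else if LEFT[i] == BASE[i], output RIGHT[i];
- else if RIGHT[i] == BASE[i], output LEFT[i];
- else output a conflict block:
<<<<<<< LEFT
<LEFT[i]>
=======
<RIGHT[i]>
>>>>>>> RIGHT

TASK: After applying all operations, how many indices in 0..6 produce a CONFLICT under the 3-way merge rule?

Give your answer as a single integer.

Final LEFT:  [golf, bravo, delta, echo, alpha, charlie, bravo]
Final RIGHT: [charlie, foxtrot, hotel, india, bravo, charlie, bravo]
i=0: L=golf=BASE, R=charlie -> take RIGHT -> charlie
i=1: L=bravo, R=foxtrot=BASE -> take LEFT -> bravo
i=2: L=delta=BASE, R=hotel -> take RIGHT -> hotel
i=3: L=echo, R=india=BASE -> take LEFT -> echo
i=4: L=alpha, R=bravo=BASE -> take LEFT -> alpha
i=5: L=charlie R=charlie -> agree -> charlie
i=6: L=bravo R=bravo -> agree -> bravo
Conflict count: 0

Answer: 0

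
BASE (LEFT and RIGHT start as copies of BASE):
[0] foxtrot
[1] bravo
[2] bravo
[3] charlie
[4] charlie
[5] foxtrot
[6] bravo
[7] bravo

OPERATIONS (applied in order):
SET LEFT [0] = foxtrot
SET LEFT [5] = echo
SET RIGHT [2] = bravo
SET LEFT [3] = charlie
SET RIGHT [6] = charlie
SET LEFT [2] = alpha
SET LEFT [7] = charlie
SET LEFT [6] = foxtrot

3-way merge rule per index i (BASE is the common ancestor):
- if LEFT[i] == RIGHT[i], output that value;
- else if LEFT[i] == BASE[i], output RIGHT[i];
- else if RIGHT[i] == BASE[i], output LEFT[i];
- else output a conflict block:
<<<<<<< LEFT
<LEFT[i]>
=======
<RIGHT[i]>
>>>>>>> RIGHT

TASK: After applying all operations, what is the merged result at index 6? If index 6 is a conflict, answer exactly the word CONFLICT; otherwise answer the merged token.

Final LEFT:  [foxtrot, bravo, alpha, charlie, charlie, echo, foxtrot, charlie]
Final RIGHT: [foxtrot, bravo, bravo, charlie, charlie, foxtrot, charlie, bravo]
i=0: L=foxtrot R=foxtrot -> agree -> foxtrot
i=1: L=bravo R=bravo -> agree -> bravo
i=2: L=alpha, R=bravo=BASE -> take LEFT -> alpha
i=3: L=charlie R=charlie -> agree -> charlie
i=4: L=charlie R=charlie -> agree -> charlie
i=5: L=echo, R=foxtrot=BASE -> take LEFT -> echo
i=6: BASE=bravo L=foxtrot R=charlie all differ -> CONFLICT
i=7: L=charlie, R=bravo=BASE -> take LEFT -> charlie
Index 6 -> CONFLICT

Answer: CONFLICT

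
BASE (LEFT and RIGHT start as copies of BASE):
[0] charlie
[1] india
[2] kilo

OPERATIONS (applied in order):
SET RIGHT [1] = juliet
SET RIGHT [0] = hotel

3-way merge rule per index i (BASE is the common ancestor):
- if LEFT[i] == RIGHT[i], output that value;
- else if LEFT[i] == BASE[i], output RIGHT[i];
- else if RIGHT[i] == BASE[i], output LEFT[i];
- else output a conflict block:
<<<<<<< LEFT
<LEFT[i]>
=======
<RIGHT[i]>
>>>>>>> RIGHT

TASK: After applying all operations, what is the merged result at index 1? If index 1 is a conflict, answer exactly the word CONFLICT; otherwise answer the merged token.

Final LEFT:  [charlie, india, kilo]
Final RIGHT: [hotel, juliet, kilo]
i=0: L=charlie=BASE, R=hotel -> take RIGHT -> hotel
i=1: L=india=BASE, R=juliet -> take RIGHT -> juliet
i=2: L=kilo R=kilo -> agree -> kilo
Index 1 -> juliet

Answer: juliet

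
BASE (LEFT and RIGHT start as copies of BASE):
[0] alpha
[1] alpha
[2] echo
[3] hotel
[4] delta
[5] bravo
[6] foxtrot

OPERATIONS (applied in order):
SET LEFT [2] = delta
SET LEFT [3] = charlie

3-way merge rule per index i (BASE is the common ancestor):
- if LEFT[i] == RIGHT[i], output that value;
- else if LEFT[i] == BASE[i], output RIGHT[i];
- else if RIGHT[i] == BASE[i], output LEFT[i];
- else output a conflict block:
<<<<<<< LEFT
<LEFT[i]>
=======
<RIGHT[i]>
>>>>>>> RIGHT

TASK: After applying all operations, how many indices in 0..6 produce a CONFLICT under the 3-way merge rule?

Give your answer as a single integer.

Answer: 0

Derivation:
Final LEFT:  [alpha, alpha, delta, charlie, delta, bravo, foxtrot]
Final RIGHT: [alpha, alpha, echo, hotel, delta, bravo, foxtrot]
i=0: L=alpha R=alpha -> agree -> alpha
i=1: L=alpha R=alpha -> agree -> alpha
i=2: L=delta, R=echo=BASE -> take LEFT -> delta
i=3: L=charlie, R=hotel=BASE -> take LEFT -> charlie
i=4: L=delta R=delta -> agree -> delta
i=5: L=bravo R=bravo -> agree -> bravo
i=6: L=foxtrot R=foxtrot -> agree -> foxtrot
Conflict count: 0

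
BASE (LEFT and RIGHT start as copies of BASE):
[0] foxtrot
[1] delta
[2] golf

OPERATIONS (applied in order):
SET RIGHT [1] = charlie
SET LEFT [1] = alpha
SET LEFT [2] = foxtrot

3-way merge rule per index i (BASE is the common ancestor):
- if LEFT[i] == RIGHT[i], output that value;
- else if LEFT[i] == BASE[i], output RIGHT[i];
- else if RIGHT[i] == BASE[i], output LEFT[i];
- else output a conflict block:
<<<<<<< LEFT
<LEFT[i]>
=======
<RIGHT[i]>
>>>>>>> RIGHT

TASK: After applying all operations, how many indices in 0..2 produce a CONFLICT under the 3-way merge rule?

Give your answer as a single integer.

Answer: 1

Derivation:
Final LEFT:  [foxtrot, alpha, foxtrot]
Final RIGHT: [foxtrot, charlie, golf]
i=0: L=foxtrot R=foxtrot -> agree -> foxtrot
i=1: BASE=delta L=alpha R=charlie all differ -> CONFLICT
i=2: L=foxtrot, R=golf=BASE -> take LEFT -> foxtrot
Conflict count: 1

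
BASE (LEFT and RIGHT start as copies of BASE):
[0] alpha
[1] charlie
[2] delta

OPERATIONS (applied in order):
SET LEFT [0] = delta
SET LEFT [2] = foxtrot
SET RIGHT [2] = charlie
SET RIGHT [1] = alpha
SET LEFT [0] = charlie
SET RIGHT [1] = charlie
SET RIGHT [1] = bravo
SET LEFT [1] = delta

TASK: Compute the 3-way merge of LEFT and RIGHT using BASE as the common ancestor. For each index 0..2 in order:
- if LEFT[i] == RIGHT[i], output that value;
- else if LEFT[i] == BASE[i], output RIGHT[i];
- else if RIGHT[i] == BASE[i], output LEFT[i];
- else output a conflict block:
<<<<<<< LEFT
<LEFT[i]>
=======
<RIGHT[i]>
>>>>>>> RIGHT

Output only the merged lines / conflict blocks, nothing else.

Answer: charlie
<<<<<<< LEFT
delta
=======
bravo
>>>>>>> RIGHT
<<<<<<< LEFT
foxtrot
=======
charlie
>>>>>>> RIGHT

Derivation:
Final LEFT:  [charlie, delta, foxtrot]
Final RIGHT: [alpha, bravo, charlie]
i=0: L=charlie, R=alpha=BASE -> take LEFT -> charlie
i=1: BASE=charlie L=delta R=bravo all differ -> CONFLICT
i=2: BASE=delta L=foxtrot R=charlie all differ -> CONFLICT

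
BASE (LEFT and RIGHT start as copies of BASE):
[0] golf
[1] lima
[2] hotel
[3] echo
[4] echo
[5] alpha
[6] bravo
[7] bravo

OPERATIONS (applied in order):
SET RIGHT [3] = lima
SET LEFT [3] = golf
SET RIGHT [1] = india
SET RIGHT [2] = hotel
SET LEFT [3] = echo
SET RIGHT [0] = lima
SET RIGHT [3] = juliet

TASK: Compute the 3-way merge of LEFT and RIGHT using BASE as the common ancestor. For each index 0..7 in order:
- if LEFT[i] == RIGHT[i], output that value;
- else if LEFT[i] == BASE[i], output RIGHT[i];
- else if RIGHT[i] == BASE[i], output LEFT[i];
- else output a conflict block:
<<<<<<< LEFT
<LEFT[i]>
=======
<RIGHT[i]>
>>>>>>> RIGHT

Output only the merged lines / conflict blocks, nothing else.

Final LEFT:  [golf, lima, hotel, echo, echo, alpha, bravo, bravo]
Final RIGHT: [lima, india, hotel, juliet, echo, alpha, bravo, bravo]
i=0: L=golf=BASE, R=lima -> take RIGHT -> lima
i=1: L=lima=BASE, R=india -> take RIGHT -> india
i=2: L=hotel R=hotel -> agree -> hotel
i=3: L=echo=BASE, R=juliet -> take RIGHT -> juliet
i=4: L=echo R=echo -> agree -> echo
i=5: L=alpha R=alpha -> agree -> alpha
i=6: L=bravo R=bravo -> agree -> bravo
i=7: L=bravo R=bravo -> agree -> bravo

Answer: lima
india
hotel
juliet
echo
alpha
bravo
bravo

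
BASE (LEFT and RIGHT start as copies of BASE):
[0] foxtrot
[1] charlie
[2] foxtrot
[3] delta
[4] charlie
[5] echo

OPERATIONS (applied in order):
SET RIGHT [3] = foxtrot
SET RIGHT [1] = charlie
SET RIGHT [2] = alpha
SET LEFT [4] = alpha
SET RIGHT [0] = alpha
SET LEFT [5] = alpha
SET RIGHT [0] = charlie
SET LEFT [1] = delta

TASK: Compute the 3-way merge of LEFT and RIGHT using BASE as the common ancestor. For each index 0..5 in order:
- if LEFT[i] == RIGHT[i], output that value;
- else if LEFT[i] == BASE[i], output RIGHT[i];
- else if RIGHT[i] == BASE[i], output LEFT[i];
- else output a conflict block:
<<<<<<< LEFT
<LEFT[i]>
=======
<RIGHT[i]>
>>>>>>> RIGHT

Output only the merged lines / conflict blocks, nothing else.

Final LEFT:  [foxtrot, delta, foxtrot, delta, alpha, alpha]
Final RIGHT: [charlie, charlie, alpha, foxtrot, charlie, echo]
i=0: L=foxtrot=BASE, R=charlie -> take RIGHT -> charlie
i=1: L=delta, R=charlie=BASE -> take LEFT -> delta
i=2: L=foxtrot=BASE, R=alpha -> take RIGHT -> alpha
i=3: L=delta=BASE, R=foxtrot -> take RIGHT -> foxtrot
i=4: L=alpha, R=charlie=BASE -> take LEFT -> alpha
i=5: L=alpha, R=echo=BASE -> take LEFT -> alpha

Answer: charlie
delta
alpha
foxtrot
alpha
alpha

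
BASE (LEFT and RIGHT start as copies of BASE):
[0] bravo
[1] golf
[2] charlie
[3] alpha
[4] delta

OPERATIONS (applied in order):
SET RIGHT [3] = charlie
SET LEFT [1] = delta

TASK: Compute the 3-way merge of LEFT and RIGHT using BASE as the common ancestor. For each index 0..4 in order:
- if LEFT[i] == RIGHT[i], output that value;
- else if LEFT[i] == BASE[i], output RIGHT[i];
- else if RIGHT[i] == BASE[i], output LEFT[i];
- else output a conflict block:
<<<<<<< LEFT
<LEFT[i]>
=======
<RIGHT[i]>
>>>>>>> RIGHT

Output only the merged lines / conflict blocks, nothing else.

Answer: bravo
delta
charlie
charlie
delta

Derivation:
Final LEFT:  [bravo, delta, charlie, alpha, delta]
Final RIGHT: [bravo, golf, charlie, charlie, delta]
i=0: L=bravo R=bravo -> agree -> bravo
i=1: L=delta, R=golf=BASE -> take LEFT -> delta
i=2: L=charlie R=charlie -> agree -> charlie
i=3: L=alpha=BASE, R=charlie -> take RIGHT -> charlie
i=4: L=delta R=delta -> agree -> delta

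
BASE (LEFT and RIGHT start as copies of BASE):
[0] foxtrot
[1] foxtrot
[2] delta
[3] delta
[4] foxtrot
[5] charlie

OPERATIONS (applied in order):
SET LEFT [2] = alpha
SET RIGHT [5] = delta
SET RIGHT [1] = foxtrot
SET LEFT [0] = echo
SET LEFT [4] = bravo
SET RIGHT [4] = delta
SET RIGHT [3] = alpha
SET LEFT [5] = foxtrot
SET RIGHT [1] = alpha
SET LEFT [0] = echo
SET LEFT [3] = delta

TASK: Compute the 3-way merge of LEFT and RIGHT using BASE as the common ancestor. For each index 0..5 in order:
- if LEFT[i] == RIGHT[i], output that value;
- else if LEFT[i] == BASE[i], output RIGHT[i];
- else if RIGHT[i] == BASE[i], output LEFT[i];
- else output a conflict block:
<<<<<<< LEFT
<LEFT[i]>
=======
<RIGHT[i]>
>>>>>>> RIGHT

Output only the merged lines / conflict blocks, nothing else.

Answer: echo
alpha
alpha
alpha
<<<<<<< LEFT
bravo
=======
delta
>>>>>>> RIGHT
<<<<<<< LEFT
foxtrot
=======
delta
>>>>>>> RIGHT

Derivation:
Final LEFT:  [echo, foxtrot, alpha, delta, bravo, foxtrot]
Final RIGHT: [foxtrot, alpha, delta, alpha, delta, delta]
i=0: L=echo, R=foxtrot=BASE -> take LEFT -> echo
i=1: L=foxtrot=BASE, R=alpha -> take RIGHT -> alpha
i=2: L=alpha, R=delta=BASE -> take LEFT -> alpha
i=3: L=delta=BASE, R=alpha -> take RIGHT -> alpha
i=4: BASE=foxtrot L=bravo R=delta all differ -> CONFLICT
i=5: BASE=charlie L=foxtrot R=delta all differ -> CONFLICT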